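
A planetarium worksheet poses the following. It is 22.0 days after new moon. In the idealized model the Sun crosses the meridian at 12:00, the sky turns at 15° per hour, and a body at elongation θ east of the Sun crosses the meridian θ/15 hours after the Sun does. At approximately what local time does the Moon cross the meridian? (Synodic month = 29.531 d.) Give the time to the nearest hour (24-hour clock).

06:00

Phase angle: θ = 360°·(22.0 d)/(29.531 d) = 268.2°.
The Moon trails the Sun by θ/15 = 268.2/15 ≈ 17.88 hours.
12:00 + 17.88 h ≈ 05:53 → 06:00 to the nearest hour.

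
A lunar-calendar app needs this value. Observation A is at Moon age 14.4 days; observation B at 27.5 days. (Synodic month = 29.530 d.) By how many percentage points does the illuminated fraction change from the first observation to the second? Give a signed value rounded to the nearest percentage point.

-95 percentage points

θ₁ = 360° × 14.4/29.530 = 175.6°, f₁ = (1 − cos θ₁)/2 = 0.998.
θ₂ = 360° × 27.5/29.530 = 335.3°, f₂ = (1 − cos θ₂)/2 = 0.046.
Change = f₂ − f₁ = -0.953 → -95 percentage points.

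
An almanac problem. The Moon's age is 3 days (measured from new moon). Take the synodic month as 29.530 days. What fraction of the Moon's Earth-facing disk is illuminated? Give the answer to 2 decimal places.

0.10

Elongation θ = 360° × 3/29.530 ≈ 36.6°.
Illuminated fraction = (1 − cos 36.6°)/2 = (1 − 0.803)/2 ≈ 0.098.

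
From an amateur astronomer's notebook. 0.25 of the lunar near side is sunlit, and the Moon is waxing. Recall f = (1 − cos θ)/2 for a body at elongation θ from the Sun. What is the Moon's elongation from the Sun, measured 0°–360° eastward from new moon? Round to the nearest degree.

From f = (1 − cos θ)/2: cos θ = 1 − 2×0.25 = 0.500; arccos → 60.0°.
The Moon is waxing (0°–180°), so θ = 60.0° directly.

60°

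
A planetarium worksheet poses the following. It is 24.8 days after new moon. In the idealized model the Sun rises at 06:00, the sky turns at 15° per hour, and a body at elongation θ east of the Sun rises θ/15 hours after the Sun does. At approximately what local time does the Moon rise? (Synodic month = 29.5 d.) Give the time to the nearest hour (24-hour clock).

02:00

Elongation θ = 360° × 24.8/29.5 ≈ 302.6°.
Delay after the Sun = 302.6° / (15°/h) ≈ 20.18 h.
06:00 + 20.18 h ≈ 02:11 → 02:00 to the nearest hour.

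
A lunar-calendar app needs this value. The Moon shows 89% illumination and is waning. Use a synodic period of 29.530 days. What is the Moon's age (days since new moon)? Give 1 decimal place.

Invert f = (1 − cos θ)/2 to get cos θ = 1 − 2(0.89) = -0.780, hence θ₀ = arccos -0.780 = 141.3°.
A waning Moon lies in 180°–360°, so θ = 360° − 141.3° = 218.7°.
That fraction of the synodic month is 218.7/360 × 29.530 d ≈ 17.94 d.

17.9 days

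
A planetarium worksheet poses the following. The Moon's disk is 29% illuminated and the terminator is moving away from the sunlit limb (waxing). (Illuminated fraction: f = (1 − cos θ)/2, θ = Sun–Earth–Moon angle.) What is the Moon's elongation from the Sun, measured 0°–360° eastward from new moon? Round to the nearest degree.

From f = (1 − cos θ)/2: cos θ = 1 − 2×0.29 = 0.420; arccos → 65.2°.
Waxing ⇒ before full, so θ = 65.2°.

65°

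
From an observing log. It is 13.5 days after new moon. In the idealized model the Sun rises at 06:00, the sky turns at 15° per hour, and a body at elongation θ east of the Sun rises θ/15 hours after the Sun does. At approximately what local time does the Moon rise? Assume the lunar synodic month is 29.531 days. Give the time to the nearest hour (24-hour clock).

Phase angle: θ = 360°·(13.5 d)/(29.531 d) = 164.6°.
The Moon trails the Sun by θ/15 = 164.6/15 ≈ 10.97 hours.
06:00 + 10.97 h ≈ 16:58 → 17:00 to the nearest hour.

17:00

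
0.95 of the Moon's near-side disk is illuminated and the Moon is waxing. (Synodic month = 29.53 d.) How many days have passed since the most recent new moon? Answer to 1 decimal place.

Invert f = (1 − cos θ)/2 to get cos θ = 1 − 2(0.95) = -0.900, hence θ₀ = arccos -0.900 = 154.2°.
Before full moon the principal value applies: θ = 154.2°.
That fraction of the synodic month is 154.2/360 × 29.53 d ≈ 12.65 d.

12.6 days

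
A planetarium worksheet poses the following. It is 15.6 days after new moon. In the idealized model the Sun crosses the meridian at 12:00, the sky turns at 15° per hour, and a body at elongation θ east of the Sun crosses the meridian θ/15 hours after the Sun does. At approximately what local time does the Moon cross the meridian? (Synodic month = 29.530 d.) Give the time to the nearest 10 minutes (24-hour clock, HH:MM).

The Moon has covered 15.6/29.530 of its cycle, so θ ≈ 360° × 15.6/29.530 = 190.2°.
Delay after the Sun = 190.2° / (15°/h) ≈ 12.68 h.
12:00 + 12.679 h ≈ 00:41 → 00:40 to the nearest ten minutes.

00:40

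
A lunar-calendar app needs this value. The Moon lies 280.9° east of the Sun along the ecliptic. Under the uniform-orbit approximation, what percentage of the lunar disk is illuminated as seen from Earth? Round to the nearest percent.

Half-versine of 280.9°: (1 − 0.189)/2 = 0.405, i.e. 41%.

41%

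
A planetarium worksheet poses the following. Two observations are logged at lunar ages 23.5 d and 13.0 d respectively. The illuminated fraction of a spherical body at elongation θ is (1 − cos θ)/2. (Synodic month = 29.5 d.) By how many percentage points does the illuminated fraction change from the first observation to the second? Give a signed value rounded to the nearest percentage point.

First observation: θ = 360°·23.5/29.5 = 286.8°, so f = 0.356.
Second observation: θ = 158.6°, f = 0.966.
Δf = 0.966 − 0.356 = +0.610, i.e. +61 pp.

+61 pp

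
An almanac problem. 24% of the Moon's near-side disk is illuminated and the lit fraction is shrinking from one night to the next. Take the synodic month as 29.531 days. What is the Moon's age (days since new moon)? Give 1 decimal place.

24.7 days

From f = (1 − cos θ)/2: cos θ = 1 − 2×0.24 = 0.520; arccos → 58.7°.
Waning ⇒ past full, so θ = 360° − 58.7° = 301.3°.
That fraction of the synodic month is 301.3/360 × 29.531 d ≈ 24.72 d.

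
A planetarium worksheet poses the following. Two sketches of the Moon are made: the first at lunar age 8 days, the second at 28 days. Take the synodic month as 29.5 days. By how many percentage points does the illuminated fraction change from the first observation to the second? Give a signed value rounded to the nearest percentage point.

First observation: θ = 360°·8/29.5 = 97.6°, so f = 0.566.
Second observation: θ = 341.7°, f = 0.025.
Δf = 0.025 − 0.566 = -0.541, i.e. -54 pp.

-54 pp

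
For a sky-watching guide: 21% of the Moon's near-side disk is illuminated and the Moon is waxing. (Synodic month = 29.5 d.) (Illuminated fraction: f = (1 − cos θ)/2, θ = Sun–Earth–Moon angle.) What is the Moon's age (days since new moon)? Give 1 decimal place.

cos θ = 1 − 2f = 0.580, giving a principal value of 54.5°.
The Moon is waxing (0°–180°), so θ = 54.5° directly.
At 360°/29.5 d per day, 54.5° corresponds to 4.47 days.

4.5 days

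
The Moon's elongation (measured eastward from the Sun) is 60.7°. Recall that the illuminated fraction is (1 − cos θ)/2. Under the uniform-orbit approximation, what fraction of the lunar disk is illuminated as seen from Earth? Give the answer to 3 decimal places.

0.255

cos 60.7° = 0.489, so f = (1 − 0.489)/2 = 0.255.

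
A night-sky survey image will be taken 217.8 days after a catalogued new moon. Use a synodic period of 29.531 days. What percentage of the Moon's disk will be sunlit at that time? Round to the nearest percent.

85%

217.8/29.531 = 7.375 lunations, so 7 complete cycles and 11.08 d into the next.
Elongation θ = 360° × 11.08/29.531 ≈ 135.1°.
With cos θ = (-0.708), the lit fraction is (1 − (-0.708))/2 ≈ 0.854, so 85%.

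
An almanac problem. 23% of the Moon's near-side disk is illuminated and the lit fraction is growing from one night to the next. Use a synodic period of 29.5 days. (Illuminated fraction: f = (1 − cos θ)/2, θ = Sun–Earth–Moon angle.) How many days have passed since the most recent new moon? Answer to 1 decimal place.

cos θ = 1 − 2f = 0.540, giving a principal value of 57.3°.
Before full moon the principal value applies: θ = 57.3°.
At 360°/29.5 d per day, 57.3° corresponds to 4.70 days.

4.7 days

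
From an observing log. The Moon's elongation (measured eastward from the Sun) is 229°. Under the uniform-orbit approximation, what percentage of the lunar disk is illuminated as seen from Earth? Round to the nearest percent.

83%

f = (1 − cos 229°)/2 = (1 − (-0.656))/2 ≈ 0.828, i.e. 83%.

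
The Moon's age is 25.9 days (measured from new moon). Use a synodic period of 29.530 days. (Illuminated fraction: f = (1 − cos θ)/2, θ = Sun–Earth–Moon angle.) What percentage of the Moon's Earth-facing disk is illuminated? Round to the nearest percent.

14%

Elongation θ = 360° × 25.9/29.530 ≈ 315.7°.
cos 315.7° = 0.716, so f = (1 − 0.716)/2 = 0.142, so 14%.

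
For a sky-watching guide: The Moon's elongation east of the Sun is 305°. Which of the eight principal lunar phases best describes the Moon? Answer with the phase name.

305° lies in the waning crescent sector of the 8-phase cycle.

waning crescent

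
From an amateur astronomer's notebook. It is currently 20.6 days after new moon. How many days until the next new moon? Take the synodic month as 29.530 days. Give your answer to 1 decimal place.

8.9 days

One full lunation from the last new moon is 29.530 d; remaining = 29.530 − 20.6 = 8.930 d.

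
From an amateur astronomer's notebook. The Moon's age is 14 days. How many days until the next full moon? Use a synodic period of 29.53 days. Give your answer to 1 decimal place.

Full moon is 0.5 of the way through the cycle: age 0.5 × 29.53 = 14.765 d.
So 0.765 days remain (14.765 − 14).

0.8 days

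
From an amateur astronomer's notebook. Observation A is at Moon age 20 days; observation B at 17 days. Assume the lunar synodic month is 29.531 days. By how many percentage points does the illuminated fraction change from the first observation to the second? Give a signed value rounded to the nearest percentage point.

+22 percentage points

θ₁ = 360° × 20/29.531 = 243.8°, f₁ = (1 − cos θ₁)/2 = 0.721.
θ₂ = 360° × 17/29.531 = 207.2°, f₂ = (1 − cos θ₂)/2 = 0.945.
Change = f₂ − f₁ = +0.224 → +22 percentage points.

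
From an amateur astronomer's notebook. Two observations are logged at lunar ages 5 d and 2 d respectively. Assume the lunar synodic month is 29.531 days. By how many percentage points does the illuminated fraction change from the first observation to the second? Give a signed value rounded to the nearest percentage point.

θ₁ = 360° × 5/29.531 = 61.0°, f₁ = (1 − cos θ₁)/2 = 0.257.
θ₂ = 360° × 2/29.531 = 24.4°, f₂ = (1 − cos θ₂)/2 = 0.045.
Change = f₂ − f₁ = -0.213 → -21 percentage points.

-21 pp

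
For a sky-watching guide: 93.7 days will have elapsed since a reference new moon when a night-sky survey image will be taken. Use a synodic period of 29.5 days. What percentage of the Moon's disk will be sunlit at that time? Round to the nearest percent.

93.7 d spans 3 complete synodic months (3 × 29.5 = 88.50 d) plus 5.20 d.
The Moon has covered 5.20/29.5 of its cycle, so θ ≈ 360° × 5.20/29.5 = 63.5°.
Illuminated fraction = (1 − cos 63.5°)/2 = (1 − 0.447)/2 ≈ 0.277, so 28%.

28%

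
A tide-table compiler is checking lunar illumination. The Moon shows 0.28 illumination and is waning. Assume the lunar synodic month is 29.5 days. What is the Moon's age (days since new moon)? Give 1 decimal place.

cos θ = 1 − 2f = 0.440, giving a principal value of 63.9°.
A waning Moon lies in 180°–360°, so θ = 360° − 63.9° = 296.1°.
At 360°/29.5 d per day, 296.1° corresponds to 24.26 days.

24.3 days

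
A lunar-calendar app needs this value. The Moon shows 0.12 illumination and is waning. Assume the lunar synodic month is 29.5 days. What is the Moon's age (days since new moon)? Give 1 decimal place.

26.2 days

From f = (1 − cos θ)/2: cos θ = 1 − 2×0.12 = 0.760; arccos → 40.5°.
Waning ⇒ past full, so θ = 360° − 40.5° = 319.5°.
That fraction of the synodic month is 319.5/360 × 29.5 d ≈ 26.18 d.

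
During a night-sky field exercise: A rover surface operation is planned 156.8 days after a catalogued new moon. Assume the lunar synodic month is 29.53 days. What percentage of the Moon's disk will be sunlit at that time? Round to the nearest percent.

68%

156.8/29.53 = 5.310 lunations, so 5 complete cycles and 9.15 d into the next.
Phase angle: θ = 360°·(9.15 d)/(29.53 d) = 111.5°.
With cos θ = (-0.367), the lit fraction is (1 − (-0.367))/2 ≈ 0.684, so 68%.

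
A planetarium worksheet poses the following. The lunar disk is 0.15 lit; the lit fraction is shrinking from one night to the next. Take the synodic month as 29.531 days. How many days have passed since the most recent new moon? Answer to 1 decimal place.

25.8 days

Invert f = (1 − cos θ)/2 to get cos θ = 1 − 2(0.15) = 0.700, hence θ₀ = arccos 0.700 = 45.6°.
Since the Moon is past full (waning), take the reflex angle: θ = 360° − 45.6° = 314.4°.
At 360°/29.531 d per day, 314.4° corresponds to 25.79 days.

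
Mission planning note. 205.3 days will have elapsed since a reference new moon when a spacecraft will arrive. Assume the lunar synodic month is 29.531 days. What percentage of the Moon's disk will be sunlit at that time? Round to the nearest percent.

205.3 d spans 6 complete synodic months (6 × 29.531 = 177.19 d) plus 28.11 d.
Phase angle: θ = 360°·(28.11 d)/(29.531 d) = 342.7°.
With cos θ = 0.955, the lit fraction is (1 − 0.955)/2 ≈ 0.023, so 2%.

2%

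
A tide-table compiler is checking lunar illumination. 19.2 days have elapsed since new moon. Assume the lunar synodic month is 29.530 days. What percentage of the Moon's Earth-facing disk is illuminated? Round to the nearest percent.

Phase angle: θ = 360°·(19.2 d)/(29.530 d) = 234.1°.
With cos θ = (-0.587), the lit fraction is (1 − (-0.587))/2 ≈ 0.793, so 79%.

79%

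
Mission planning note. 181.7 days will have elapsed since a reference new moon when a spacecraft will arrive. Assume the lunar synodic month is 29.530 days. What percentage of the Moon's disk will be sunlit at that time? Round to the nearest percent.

181.7/29.530 = 6.153 lunations, so 6 complete cycles and 4.52 d into the next.
Elongation θ = 360° × 4.52/29.530 ≈ 55.1°.
With cos θ = 0.572, the lit fraction is (1 − 0.572)/2 ≈ 0.214, so 21%.

21%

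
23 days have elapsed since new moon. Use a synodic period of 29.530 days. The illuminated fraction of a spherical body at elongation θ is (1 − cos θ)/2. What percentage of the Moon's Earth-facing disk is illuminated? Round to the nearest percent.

Elongation θ = 360° × 23/29.530 ≈ 280.4°.
Illuminated fraction = (1 − cos 280.4°)/2 = (1 − 0.180)/2 ≈ 0.410, so 41%.

41%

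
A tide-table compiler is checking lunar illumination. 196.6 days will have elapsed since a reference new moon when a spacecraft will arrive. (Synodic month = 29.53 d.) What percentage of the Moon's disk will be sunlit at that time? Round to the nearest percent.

Reduce mod P: 196.6 − 6×29.53 = 19.42 d into the current lunation.
Elongation θ = 360° × 19.42/29.53 ≈ 236.7°.
Illuminated fraction = (1 − cos 236.7°)/2 = (1 − (-0.548))/2 ≈ 0.774, so 77%.

77%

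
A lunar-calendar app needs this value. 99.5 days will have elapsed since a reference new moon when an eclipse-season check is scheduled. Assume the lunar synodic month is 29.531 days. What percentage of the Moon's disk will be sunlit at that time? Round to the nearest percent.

84%

Reduce mod P: 99.5 − 3×29.531 = 10.91 d into the current lunation.
Elongation θ = 360° × 10.91/29.531 ≈ 133.0°.
With cos θ = (-0.682), the lit fraction is (1 − (-0.682))/2 ≈ 0.841, so 84%.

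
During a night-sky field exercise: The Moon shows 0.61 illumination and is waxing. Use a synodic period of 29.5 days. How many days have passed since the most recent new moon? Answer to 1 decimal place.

8.4 days

Invert f = (1 − cos θ)/2 to get cos θ = 1 − 2(0.61) = -0.220, hence θ₀ = arccos -0.220 = 102.7°.
Waxing ⇒ before full, so θ = 102.7°.
That fraction of the synodic month is 102.7/360 × 29.5 d ≈ 8.42 d.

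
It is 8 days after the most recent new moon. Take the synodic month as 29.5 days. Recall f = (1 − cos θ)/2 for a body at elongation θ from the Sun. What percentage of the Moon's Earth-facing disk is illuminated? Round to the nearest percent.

57%

Elongation θ = 360° × 8/29.5 ≈ 97.6°.
With cos θ = (-0.133), the lit fraction is (1 − (-0.133))/2 ≈ 0.566, so 57%.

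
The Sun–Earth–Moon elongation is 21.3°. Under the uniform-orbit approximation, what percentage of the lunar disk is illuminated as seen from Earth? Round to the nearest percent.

3%

f = (1 − cos 21.3°)/2 = (1 − 0.932)/2 ≈ 0.034, i.e. 3%.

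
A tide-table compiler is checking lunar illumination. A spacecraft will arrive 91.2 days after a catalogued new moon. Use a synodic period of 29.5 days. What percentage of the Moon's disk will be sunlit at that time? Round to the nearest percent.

Reduce mod P: 91.2 − 3×29.5 = 2.70 d into the current lunation.
The Moon has covered 2.70/29.5 of its cycle, so θ ≈ 360° × 2.70/29.5 = 32.9°.
With cos θ = 0.839, the lit fraction is (1 − 0.839)/2 ≈ 0.080, so 8%.

8%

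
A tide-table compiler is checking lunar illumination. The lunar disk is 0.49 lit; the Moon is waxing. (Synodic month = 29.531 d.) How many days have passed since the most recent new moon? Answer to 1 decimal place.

7.3 days

Invert f = (1 − cos θ)/2 to get cos θ = 1 − 2(0.49) = 0.020, hence θ₀ = arccos 0.020 = 88.9°.
Waxing ⇒ before full, so θ = 88.9°.
That fraction of the synodic month is 88.9/360 × 29.531 d ≈ 7.29 d.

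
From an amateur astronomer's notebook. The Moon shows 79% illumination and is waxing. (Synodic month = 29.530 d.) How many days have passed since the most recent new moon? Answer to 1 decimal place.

From f = (1 − cos θ)/2: cos θ = 1 − 2×0.79 = -0.580; arccos → 125.5°.
The Moon is waxing (0°–180°), so θ = 125.5° directly.
Age = 29.530 × 125.5°/360° ≈ 10.29 days.

10.3 days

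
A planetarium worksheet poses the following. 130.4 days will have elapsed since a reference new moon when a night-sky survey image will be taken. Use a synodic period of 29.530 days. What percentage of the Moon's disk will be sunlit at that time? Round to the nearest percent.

130.4 d spans 4 complete synodic months (4 × 29.530 = 118.12 d) plus 12.28 d.
Elongation θ = 360° × 12.28/29.530 ≈ 149.7°.
Illuminated fraction = (1 − cos 149.7°)/2 = (1 − (-0.863))/2 ≈ 0.932, so 93%.

93%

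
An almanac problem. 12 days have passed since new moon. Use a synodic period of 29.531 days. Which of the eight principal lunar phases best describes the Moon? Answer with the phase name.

waxing gibbous

At 12/29.531 of the cycle, θ ≈ 146° — the waxing gibbous range.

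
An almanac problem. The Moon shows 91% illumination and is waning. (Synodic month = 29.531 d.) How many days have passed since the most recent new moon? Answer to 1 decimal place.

cos θ = 1 − 2f = -0.820, giving a principal value of 145.1°.
Since the Moon is past full (waning), take the reflex angle: θ = 360° − 145.1° = 214.9°.
Age = 29.531 × 214.9°/360° ≈ 17.63 days.

17.6 days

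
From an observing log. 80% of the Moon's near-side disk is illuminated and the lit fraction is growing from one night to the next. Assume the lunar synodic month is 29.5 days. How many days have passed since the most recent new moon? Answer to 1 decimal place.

cos θ = 1 − 2f = -0.600, giving a principal value of 126.9°.
Before full moon the principal value applies: θ = 126.9°.
Age = 29.5 × 126.9°/360° ≈ 10.40 days.

10.4 days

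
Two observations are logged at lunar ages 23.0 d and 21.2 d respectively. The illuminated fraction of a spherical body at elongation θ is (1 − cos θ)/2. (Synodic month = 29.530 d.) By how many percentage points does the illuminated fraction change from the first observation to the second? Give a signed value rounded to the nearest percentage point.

+19 percentage points

First observation: θ = 360°·23.0/29.530 = 280.4°, so f = 0.410.
Second observation: θ = 258.4°, f = 0.600.
Δf = 0.600 − 0.410 = +0.190, i.e. +19 pp.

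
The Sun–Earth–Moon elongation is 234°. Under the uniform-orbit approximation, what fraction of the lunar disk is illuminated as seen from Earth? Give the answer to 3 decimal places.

cos 234° = (-0.588), so f = (1 − (-0.588))/2 = 0.794.

0.794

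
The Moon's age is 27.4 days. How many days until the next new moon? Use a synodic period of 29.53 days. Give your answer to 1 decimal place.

The next new moon completes the synodic month: 29.53 − 27.4 = 2.130 days.

2.1 days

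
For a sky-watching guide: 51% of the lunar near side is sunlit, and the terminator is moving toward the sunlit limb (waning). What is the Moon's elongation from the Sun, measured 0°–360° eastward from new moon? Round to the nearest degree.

269°

cos θ = 1 − 2f = -0.020, giving a principal value of 91.1°.
Since the Moon is past full (waning), take the reflex angle: θ = 360° − 91.1° = 268.9°.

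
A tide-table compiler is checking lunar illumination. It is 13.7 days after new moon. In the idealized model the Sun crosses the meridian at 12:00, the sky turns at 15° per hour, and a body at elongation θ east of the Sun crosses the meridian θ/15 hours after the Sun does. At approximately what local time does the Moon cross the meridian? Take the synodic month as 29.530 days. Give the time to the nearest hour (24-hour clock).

23:00

Elongation θ = 360° × 13.7/29.530 ≈ 167.0°.
At 15° of sky rotation per hour, 167.0° corresponds to a 11.13 h lag.
12:00 + 11.13 h ≈ 23:08 → 23:00 to the nearest hour.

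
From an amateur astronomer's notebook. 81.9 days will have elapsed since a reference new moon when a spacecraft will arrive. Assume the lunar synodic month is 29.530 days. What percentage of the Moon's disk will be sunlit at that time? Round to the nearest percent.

43%

81.9/29.530 = 2.773 lunations, so 2 complete cycles and 22.84 d into the next.
The Moon has covered 22.84/29.530 of its cycle, so θ ≈ 360° × 22.84/29.530 = 278.4°.
Illuminated fraction = (1 − cos 278.4°)/2 = (1 − 0.147)/2 ≈ 0.427, so 43%.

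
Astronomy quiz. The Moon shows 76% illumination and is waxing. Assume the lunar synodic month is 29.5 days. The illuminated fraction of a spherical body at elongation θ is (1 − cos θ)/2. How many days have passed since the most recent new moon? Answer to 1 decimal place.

cos θ = 1 − 2f = -0.520, giving a principal value of 121.3°.
Before full moon the principal value applies: θ = 121.3°.
Age = 29.5 × 121.3°/360° ≈ 9.94 days.

9.9 days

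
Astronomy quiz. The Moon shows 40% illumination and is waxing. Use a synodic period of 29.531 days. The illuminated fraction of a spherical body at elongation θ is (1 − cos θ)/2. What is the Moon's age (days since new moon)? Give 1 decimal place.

6.4 days

Invert f = (1 − cos θ)/2 to get cos θ = 1 − 2(0.40) = 0.200, hence θ₀ = arccos 0.200 = 78.5°.
The Moon is waxing (0°–180°), so θ = 78.5° directly.
That fraction of the synodic month is 78.5/360 × 29.531 d ≈ 6.44 d.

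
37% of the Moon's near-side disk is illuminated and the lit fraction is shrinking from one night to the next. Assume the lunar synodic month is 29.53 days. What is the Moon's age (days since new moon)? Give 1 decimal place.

23.4 days

cos θ = 1 − 2f = 0.260, giving a principal value of 74.9°.
A waning Moon lies in 180°–360°, so θ = 360° − 74.9° = 285.1°.
Age = 29.53 × 285.1°/360° ≈ 23.38 days.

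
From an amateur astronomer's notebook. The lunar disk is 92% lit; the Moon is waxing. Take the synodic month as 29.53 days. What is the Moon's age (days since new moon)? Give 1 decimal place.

cos θ = 1 − 2f = -0.840, giving a principal value of 147.1°.
Before full moon the principal value applies: θ = 147.1°.
At 360°/29.53 d per day, 147.1° corresponds to 12.07 days.

12.1 days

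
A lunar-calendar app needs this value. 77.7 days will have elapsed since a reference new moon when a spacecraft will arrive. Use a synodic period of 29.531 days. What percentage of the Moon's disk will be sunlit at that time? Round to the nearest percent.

84%

77.7/29.531 = 2.631 lunations, so 2 complete cycles and 18.64 d into the next.
Phase angle: θ = 360°·(18.64 d)/(29.531 d) = 227.2°.
Illuminated fraction = (1 − cos 227.2°)/2 = (1 − (-0.679))/2 ≈ 0.840, so 84%.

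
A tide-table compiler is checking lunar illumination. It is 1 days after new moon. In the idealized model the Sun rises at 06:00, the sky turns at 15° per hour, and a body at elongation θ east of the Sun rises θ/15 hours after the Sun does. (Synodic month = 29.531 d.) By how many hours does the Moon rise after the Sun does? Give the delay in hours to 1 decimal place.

0.8 h

The Moon has covered 1/29.531 of its cycle, so θ ≈ 360° × 1/29.531 = 12.2°.
At 15° of sky rotation per hour, 12.2° corresponds to a 0.81 h lag.
So the Moon rises 0.81 h after the Sun.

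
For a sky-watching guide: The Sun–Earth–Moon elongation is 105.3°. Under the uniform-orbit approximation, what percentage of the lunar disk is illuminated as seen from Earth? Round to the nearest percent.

63%

cos 105.3° = (-0.264), so f = (1 − (-0.264))/2 = 0.632, i.e. 63%.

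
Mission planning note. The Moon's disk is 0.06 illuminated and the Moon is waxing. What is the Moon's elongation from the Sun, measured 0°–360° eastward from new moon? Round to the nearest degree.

28°

Invert f = (1 − cos θ)/2 to get cos θ = 1 − 2(0.06) = 0.880, hence θ₀ = arccos 0.880 = 28.4°.
The Moon is waxing (0°–180°), so θ = 28.4° directly.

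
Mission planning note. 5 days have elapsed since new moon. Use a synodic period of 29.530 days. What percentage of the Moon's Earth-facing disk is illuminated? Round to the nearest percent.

Elongation θ = 360° × 5/29.530 ≈ 61.0°.
cos 61.0° = 0.485, so f = (1 − 0.485)/2 = 0.257, so 26%.

26%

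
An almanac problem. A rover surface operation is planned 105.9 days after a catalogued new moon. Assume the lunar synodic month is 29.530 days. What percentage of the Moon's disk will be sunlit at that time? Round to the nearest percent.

105.9 d spans 3 complete synodic months (3 × 29.530 = 88.59 d) plus 17.31 d.
Phase angle: θ = 360°·(17.31 d)/(29.530 d) = 211.0°.
cos 211.0° = (-0.857), so f = (1 − (-0.857))/2 = 0.928, so 93%.

93%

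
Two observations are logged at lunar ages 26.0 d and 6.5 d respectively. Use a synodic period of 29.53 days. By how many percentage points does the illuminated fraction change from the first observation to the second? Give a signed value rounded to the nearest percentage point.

+27 percentage points

First observation: θ = 360°·26.0/29.53 = 317.0°, so f = 0.135.
Second observation: θ = 79.2°, f = 0.407.
Δf = 0.407 − 0.135 = +0.272, i.e. +27 pp.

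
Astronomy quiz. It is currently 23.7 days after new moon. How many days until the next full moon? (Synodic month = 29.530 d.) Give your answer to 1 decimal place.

Full moon occurs at elongation 180°, i.e. at age 29.530 × 180/360 = 14.765 d.
Already past this cycle's full moon; the next is at 14.765 + 29.530 = 44.295 d, so 44.295 − 23.7 = 20.595 days.

20.6 days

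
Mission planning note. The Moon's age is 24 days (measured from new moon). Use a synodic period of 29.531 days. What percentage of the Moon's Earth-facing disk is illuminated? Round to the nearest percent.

Phase angle: θ = 360°·(24 d)/(29.531 d) = 292.6°.
Illuminated fraction = (1 − cos 292.6°)/2 = (1 − 0.384)/2 ≈ 0.308, so 31%.

31%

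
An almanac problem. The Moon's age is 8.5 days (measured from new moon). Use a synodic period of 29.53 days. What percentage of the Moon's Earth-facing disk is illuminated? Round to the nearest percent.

62%

Phase angle: θ = 360°·(8.5 d)/(29.53 d) = 103.6°.
Illuminated fraction = (1 − cos 103.6°)/2 = (1 − (-0.236))/2 ≈ 0.618, so 62%.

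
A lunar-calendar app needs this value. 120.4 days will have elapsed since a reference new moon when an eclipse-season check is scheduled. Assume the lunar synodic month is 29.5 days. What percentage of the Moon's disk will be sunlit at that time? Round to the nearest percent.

120.4/29.5 = 4.081 lunations, so 4 complete cycles and 2.40 d into the next.
The Moon has covered 2.40/29.5 of its cycle, so θ ≈ 360° × 2.40/29.5 = 29.3°.
With cos θ = 0.872, the lit fraction is (1 − 0.872)/2 ≈ 0.064, so 6%.

6%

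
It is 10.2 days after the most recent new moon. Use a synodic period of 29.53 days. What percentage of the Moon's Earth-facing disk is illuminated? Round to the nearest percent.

78%

The Moon has covered 10.2/29.53 of its cycle, so θ ≈ 360° × 10.2/29.53 = 124.3°.
Illuminated fraction = (1 − cos 124.3°)/2 = (1 − (-0.564))/2 ≈ 0.782, so 78%.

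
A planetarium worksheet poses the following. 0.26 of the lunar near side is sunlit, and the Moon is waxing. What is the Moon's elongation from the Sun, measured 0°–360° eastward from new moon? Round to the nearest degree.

cos θ = 1 − 2f = 0.480, giving a principal value of 61.3°.
The Moon is waxing (0°–180°), so θ = 61.3° directly.

61°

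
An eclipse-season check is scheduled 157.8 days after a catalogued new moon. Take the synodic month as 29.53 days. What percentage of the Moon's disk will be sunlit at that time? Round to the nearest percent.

78%

Reduce mod P: 157.8 − 5×29.53 = 10.15 d into the current lunation.
Elongation θ = 360° × 10.15/29.53 ≈ 123.7°.
cos 123.7° = (-0.555), so f = (1 − (-0.555))/2 = 0.778, so 78%.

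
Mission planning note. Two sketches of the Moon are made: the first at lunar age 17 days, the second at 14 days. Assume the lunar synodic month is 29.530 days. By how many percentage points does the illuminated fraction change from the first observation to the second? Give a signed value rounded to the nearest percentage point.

θ₁ = 360° × 17/29.530 = 207.2°, f₁ = (1 − cos θ₁)/2 = 0.945.
θ₂ = 360° × 14/29.530 = 170.7°, f₂ = (1 − cos θ₂)/2 = 0.993.
Change = f₂ − f₁ = +0.049 → +5 percentage points.

+5 percentage points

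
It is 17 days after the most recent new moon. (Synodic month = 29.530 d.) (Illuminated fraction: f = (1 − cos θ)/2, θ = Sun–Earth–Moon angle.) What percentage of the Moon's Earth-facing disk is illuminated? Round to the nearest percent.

The Moon has covered 17/29.530 of its cycle, so θ ≈ 360° × 17/29.530 = 207.2°.
Illuminated fraction = (1 − cos 207.2°)/2 = (1 − (-0.889))/2 ≈ 0.945, so 94%.

94%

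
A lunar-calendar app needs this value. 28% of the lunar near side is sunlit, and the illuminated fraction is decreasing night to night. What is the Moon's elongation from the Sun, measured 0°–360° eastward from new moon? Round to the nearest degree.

cos θ = 1 − 2f = 0.440, giving a principal value of 63.9°.
Since the Moon is past full (waning), take the reflex angle: θ = 360° − 63.9° = 296.1°.

296°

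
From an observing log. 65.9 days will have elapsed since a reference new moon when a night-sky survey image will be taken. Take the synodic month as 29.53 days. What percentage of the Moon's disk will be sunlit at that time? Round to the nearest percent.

Reduce mod P: 65.9 − 2×29.53 = 6.84 d into the current lunation.
The Moon has covered 6.84/29.53 of its cycle, so θ ≈ 360° × 6.84/29.53 = 83.4°.
With cos θ = 0.115, the lit fraction is (1 − 0.115)/2 ≈ 0.442, so 44%.

44%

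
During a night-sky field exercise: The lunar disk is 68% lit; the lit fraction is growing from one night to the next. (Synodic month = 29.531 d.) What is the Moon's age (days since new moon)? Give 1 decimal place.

9.1 days

cos θ = 1 − 2f = -0.360, giving a principal value of 111.1°.
Before full moon the principal value applies: θ = 111.1°.
At 360°/29.531 d per day, 111.1° corresponds to 9.11 days.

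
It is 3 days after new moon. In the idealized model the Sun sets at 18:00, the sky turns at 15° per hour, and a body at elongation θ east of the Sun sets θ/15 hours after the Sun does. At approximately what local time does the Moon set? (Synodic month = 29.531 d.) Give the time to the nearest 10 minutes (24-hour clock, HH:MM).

Phase angle: θ = 360°·(3 d)/(29.531 d) = 36.6°.
The Moon trails the Sun by θ/15 = 36.6/15 ≈ 2.44 hours.
18:00 + 2.438 h ≈ 20:26 → 20:30 to the nearest ten minutes.

20:30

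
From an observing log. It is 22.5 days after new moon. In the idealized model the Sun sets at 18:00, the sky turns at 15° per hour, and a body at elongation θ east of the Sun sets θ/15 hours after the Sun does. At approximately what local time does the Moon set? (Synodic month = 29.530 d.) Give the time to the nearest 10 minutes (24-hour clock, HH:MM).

The Moon has covered 22.5/29.530 of its cycle, so θ ≈ 360° × 22.5/29.530 = 274.3°.
Delay after the Sun = 274.3° / (15°/h) ≈ 18.29 h.
18:00 + 18.286 h ≈ 12:17 → 12:20 to the nearest ten minutes.

12:20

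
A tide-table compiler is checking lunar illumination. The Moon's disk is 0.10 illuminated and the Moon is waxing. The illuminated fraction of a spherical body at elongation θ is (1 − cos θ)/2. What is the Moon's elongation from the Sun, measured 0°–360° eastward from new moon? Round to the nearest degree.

Invert f = (1 − cos θ)/2 to get cos θ = 1 − 2(0.10) = 0.800, hence θ₀ = arccos 0.800 = 36.9°.
Waxing ⇒ before full, so θ = 36.9°.

37°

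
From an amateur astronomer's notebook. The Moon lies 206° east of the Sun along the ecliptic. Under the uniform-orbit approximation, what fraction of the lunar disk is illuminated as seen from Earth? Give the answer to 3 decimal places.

f = (1 − cos 206°)/2 = (1 − (-0.899))/2 ≈ 0.949.

0.949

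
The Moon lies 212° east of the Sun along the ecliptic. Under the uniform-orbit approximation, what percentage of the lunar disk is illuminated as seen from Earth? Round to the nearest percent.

92%

cos 212° = (-0.848), so f = (1 − (-0.848))/2 = 0.924, i.e. 92%.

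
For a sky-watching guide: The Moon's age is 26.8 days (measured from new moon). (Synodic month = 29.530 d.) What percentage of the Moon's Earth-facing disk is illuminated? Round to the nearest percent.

8%

Elongation θ = 360° × 26.8/29.530 ≈ 326.7°.
cos 326.7° = 0.836, so f = (1 − 0.836)/2 = 0.082, so 8%.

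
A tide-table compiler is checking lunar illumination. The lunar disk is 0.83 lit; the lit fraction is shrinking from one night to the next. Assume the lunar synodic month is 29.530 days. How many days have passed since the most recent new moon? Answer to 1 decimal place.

18.8 days

Invert f = (1 − cos θ)/2 to get cos θ = 1 − 2(0.83) = -0.660, hence θ₀ = arccos -0.660 = 131.3°.
Waning ⇒ past full, so θ = 360° − 131.3° = 228.7°.
Age = 29.530 × 228.7°/360° ≈ 18.76 days.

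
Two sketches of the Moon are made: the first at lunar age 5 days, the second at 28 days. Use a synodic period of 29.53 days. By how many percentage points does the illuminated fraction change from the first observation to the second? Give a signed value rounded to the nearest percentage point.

θ₁ = 360° × 5/29.53 = 61.0°, f₁ = (1 − cos θ₁)/2 = 0.257.
θ₂ = 360° × 28/29.53 = 341.3°, f₂ = (1 − cos θ₂)/2 = 0.026.
Change = f₂ − f₁ = -0.231 → -23 percentage points.

-23 pp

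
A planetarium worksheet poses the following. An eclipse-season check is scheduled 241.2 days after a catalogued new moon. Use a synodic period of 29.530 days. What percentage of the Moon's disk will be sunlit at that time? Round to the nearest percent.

241.2/29.530 = 8.168 lunations, so 8 complete cycles and 4.96 d into the next.
The Moon has covered 4.96/29.530 of its cycle, so θ ≈ 360° × 4.96/29.530 = 60.5°.
cos 60.5° = 0.493, so f = (1 − 0.493)/2 = 0.254, so 25%.

25%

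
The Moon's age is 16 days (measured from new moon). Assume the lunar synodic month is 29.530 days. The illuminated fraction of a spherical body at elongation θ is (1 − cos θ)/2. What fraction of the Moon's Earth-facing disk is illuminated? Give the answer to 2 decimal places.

Phase angle: θ = 360°·(16 d)/(29.530 d) = 195.1°.
With cos θ = (-0.966), the lit fraction is (1 − (-0.966))/2 ≈ 0.983.

0.98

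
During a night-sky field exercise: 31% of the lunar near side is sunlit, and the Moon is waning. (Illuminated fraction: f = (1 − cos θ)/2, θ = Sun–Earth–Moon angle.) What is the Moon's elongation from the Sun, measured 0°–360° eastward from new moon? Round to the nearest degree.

292°

From f = (1 − cos θ)/2: cos θ = 1 − 2×0.31 = 0.380; arccos → 67.7°.
Waning ⇒ past full, so θ = 360° − 67.7° = 292.3°.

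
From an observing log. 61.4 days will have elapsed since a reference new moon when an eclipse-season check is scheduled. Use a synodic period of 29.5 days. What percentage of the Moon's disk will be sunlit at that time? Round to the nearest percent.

6%

61.4/29.5 = 2.081 lunations, so 2 complete cycles and 2.40 d into the next.
The Moon has covered 2.40/29.5 of its cycle, so θ ≈ 360° × 2.40/29.5 = 29.3°.
With cos θ = 0.872, the lit fraction is (1 − 0.872)/2 ≈ 0.064, so 6%.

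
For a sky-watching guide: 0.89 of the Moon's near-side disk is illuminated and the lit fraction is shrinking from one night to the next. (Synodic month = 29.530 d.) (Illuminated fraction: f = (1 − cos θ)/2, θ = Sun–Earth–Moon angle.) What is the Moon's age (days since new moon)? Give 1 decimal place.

Invert f = (1 − cos θ)/2 to get cos θ = 1 − 2(0.89) = -0.780, hence θ₀ = arccos -0.780 = 141.3°.
Since the Moon is past full (waning), take the reflex angle: θ = 360° − 141.3° = 218.7°.
That fraction of the synodic month is 218.7/360 × 29.530 d ≈ 17.94 d.

17.9 days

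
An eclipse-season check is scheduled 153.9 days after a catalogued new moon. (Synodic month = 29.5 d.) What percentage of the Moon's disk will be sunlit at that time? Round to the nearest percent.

40%

153.9/29.5 = 5.217 lunations, so 5 complete cycles and 6.40 d into the next.
Phase angle: θ = 360°·(6.40 d)/(29.5 d) = 78.1°.
With cos θ = 0.206, the lit fraction is (1 − 0.206)/2 ≈ 0.397, so 40%.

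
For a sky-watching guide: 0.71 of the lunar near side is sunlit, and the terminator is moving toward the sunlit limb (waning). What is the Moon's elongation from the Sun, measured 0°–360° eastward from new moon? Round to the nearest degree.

245°

Invert f = (1 − cos θ)/2 to get cos θ = 1 − 2(0.71) = -0.420, hence θ₀ = arccos -0.420 = 114.8°.
Waning ⇒ past full, so θ = 360° − 114.8° = 245.2°.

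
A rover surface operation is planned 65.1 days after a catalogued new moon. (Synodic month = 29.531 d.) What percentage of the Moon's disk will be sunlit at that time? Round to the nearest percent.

Reduce mod P: 65.1 − 2×29.531 = 6.04 d into the current lunation.
Phase angle: θ = 360°·(6.04 d)/(29.531 d) = 73.6°.
With cos θ = 0.282, the lit fraction is (1 − 0.282)/2 ≈ 0.359, so 36%.

36%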